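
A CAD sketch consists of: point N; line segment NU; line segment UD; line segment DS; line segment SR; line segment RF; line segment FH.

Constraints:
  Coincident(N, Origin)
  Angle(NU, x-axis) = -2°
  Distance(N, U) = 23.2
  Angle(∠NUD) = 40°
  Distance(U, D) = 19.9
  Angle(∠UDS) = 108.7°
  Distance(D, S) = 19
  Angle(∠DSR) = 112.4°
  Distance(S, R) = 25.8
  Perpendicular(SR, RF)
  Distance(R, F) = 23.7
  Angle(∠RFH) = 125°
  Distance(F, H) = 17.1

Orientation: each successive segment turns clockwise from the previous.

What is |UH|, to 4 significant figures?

4.947

The perpendicularity gives RF at right angles to SR, so RF runs at -10.90°; with |RF| = 23.7, F = (19.78, 18.22). ∠RFH = 125.0° gives FH at -65.90° from the x-axis; with |FH| = 17.1, H = (26.76, 2.614). Then |UH| = |H − U| = 4.947.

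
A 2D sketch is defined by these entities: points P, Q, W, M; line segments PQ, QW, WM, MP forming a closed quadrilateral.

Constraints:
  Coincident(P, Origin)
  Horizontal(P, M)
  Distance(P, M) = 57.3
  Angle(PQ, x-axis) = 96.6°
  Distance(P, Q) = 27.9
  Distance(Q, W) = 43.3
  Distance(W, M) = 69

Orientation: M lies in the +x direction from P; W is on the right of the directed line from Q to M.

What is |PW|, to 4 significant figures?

18.09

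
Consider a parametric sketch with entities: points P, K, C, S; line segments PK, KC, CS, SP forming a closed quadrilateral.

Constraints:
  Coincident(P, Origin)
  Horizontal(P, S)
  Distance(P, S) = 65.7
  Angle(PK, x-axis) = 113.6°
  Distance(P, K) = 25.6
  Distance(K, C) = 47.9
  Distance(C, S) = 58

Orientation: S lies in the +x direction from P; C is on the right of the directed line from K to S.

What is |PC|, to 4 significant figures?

22.37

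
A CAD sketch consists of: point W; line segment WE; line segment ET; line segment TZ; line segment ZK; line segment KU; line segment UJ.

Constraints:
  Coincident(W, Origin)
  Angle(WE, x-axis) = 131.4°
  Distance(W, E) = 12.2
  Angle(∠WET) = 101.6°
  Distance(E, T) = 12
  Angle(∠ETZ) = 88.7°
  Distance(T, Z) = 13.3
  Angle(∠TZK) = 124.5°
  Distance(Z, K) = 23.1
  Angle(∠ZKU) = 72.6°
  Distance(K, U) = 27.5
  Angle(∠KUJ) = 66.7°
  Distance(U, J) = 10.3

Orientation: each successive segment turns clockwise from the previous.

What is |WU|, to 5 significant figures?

17.772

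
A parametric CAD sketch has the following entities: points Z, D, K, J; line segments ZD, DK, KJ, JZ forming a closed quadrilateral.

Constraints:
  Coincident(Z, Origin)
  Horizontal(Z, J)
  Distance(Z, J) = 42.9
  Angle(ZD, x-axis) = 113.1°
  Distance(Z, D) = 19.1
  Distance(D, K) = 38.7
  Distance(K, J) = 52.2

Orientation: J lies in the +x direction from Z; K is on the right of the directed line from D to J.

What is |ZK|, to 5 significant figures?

21.599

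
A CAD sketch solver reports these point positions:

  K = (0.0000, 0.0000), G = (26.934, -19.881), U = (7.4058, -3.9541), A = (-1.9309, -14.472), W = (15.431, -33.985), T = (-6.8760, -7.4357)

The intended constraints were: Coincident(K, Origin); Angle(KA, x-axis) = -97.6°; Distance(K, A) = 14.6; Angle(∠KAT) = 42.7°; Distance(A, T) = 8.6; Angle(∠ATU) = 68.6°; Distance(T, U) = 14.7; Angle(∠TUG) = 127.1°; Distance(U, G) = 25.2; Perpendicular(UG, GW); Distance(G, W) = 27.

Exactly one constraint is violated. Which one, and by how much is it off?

Distance(G, W) = 27 — off by 8.80.

K = (0.00, 0.00) ✓; KA at -97.60° ✓; |KA| = 14.60 ✓; ∠KAT = 42.70° ✓; |AT| = 8.600 ✓; ∠ATU = 68.60° ✓; |TU| = 14.70 ✓; ∠TUG = 127.1° ✓; |UG| = 25.20 ✓; ∠(UG, GW) = 90.00° ✓; |GW| = 18.20 ✗.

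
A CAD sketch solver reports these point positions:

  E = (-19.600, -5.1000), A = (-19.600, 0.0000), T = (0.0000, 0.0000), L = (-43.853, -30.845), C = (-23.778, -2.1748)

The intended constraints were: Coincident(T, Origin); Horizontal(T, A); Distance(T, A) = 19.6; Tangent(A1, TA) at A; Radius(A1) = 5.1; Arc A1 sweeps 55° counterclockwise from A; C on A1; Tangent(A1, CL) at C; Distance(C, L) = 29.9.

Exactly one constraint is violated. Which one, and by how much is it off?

Distance(C, L) = 29.9 — off by 5.10.

T = (0.00, 0.00) ✓; T.y = 0.00, A.y = 0.00 ✓; |TA| = 19.60 ✓; ∠(EA, AT) = 90.00° ✓; |EA| = 5.100 ✓; bearing(E→C) − bearing(E→A) = 55.00° ✓; |EC| = 5.100 ✓; ∠(EC, CL) = 90.00° ✓; |CL| = 35.00 ✗.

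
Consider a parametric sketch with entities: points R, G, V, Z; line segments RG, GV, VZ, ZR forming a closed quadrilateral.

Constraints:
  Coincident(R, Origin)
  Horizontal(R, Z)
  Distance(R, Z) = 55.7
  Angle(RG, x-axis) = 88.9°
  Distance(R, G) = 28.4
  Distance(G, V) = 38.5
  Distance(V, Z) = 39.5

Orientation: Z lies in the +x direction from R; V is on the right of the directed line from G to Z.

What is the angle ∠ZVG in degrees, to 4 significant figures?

105.4°

R is at the origin; RZ is horizontal with |RZ| = 55.7 and Z in +x, so Z = (55.7, 0). RG runs at 88.9° with |RG| = 28.4, so G = (0.5452, 28.39). V is determined by |GV| = 38.5 and |VZ| = 39.5 together: it lies at the intersection of circle(G, 38.5) and circle(Z, 39.5). With |GZ| = 62.03, the foot of the radical line on GZ is 30.39 from G and the perpendicular offset is √(38.5² − 30.39²) = 23.64. Taking the right-of-GZ solution: V = (16.74, -6.532).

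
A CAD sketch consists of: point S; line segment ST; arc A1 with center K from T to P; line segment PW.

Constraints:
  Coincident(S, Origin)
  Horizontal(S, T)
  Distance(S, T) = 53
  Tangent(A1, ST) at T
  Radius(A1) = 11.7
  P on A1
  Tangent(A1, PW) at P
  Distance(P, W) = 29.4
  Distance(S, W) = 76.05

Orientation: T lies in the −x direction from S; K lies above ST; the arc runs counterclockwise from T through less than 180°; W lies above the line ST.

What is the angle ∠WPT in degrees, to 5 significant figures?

114.21°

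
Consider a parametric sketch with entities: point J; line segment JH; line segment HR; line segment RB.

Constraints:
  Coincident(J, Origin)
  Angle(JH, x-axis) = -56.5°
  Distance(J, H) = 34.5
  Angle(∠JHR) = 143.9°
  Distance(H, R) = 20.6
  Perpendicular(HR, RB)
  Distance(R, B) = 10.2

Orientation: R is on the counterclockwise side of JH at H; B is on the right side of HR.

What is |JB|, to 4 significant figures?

57.29

J is at the origin; JH runs at -56.5° with length 34.5, so H = 34.5·(cos -56.5°, sin -56.5°) = (19.04, -28.77). ∠JHR = 143.9°, so HR runs at -56.5° + (180° − 143.9°) = -20.40° from the x-axis; with |HR| = 20.6, R = H + 20.6·(cos -20.40°, sin -20.40°) = (38.35, -35.95). HR is perpendicular to RB; with |RB| = 10.2 on the right of HR, B = R + 10.2·(-0.3486, -0.9373) = (34.79, -45.51). Then |JB| = |B − J| = 57.29.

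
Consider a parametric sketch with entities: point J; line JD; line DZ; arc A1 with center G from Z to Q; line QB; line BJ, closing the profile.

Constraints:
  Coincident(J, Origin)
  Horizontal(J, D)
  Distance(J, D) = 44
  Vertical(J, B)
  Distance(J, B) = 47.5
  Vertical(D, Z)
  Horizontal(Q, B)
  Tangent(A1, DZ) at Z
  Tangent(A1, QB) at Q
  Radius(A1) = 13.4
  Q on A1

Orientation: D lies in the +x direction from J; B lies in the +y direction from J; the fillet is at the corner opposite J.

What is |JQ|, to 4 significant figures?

56.50

The virtual corner opposite J is at (44.00, 47.50). A1 meets DZ tangentially, so GZ is at right angles to DZ and A1 meets QB tangentially, so GQ is at right angles to QB, with radius 13.4, so the center G sits 13.4 in from both sides at G = (30.60, 34.10). That places the tangent points at Z = (44.00, 34.10) on DZ and Q = (30.60, 47.50) on QB. Then |JQ| = |Q − J| = 56.50.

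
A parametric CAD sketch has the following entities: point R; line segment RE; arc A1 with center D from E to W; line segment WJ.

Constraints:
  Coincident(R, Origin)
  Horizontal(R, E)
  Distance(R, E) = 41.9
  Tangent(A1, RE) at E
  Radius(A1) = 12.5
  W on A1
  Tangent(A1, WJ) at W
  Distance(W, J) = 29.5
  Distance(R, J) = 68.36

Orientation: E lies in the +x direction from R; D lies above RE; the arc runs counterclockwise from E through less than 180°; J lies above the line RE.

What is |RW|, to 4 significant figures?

55.88

R is at the origin; RE is horizontal with |RE| = 41.9 and E on the +x side, so E = (41.90, 0.000). Tangency of A1 to RE means the radius DE is perpendicular to RE, so D = E + (0, 12.5) = (41.90, 12.50). Since DW ⟂ WJ (tangency), |DJ| = √(12.5² + 29.5²) = 32.04 regardless of where W sits on A1. So J lies on both circle(R, 68.36) and circle(D, 32.04); the above-RE intersection is J = (53.72, 42.28). W is the foot of the tangent from J: W = (54.40, 12.79).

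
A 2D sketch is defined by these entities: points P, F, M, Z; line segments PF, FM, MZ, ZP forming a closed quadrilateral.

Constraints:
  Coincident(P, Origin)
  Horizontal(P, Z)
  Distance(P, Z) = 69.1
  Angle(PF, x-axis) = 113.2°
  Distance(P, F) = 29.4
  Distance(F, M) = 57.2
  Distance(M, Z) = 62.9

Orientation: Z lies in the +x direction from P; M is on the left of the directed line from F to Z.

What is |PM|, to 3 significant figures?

67.0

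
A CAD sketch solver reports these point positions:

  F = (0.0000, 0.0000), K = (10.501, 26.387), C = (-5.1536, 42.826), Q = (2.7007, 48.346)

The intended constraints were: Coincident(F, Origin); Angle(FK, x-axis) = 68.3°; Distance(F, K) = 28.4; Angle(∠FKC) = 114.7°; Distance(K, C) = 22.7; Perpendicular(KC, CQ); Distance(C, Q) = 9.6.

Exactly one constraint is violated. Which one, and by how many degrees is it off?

Perpendicular(KC, CQ) — off by 8.50°.

F = (0.00, 0.00) ✓; FK at 68.30° ✓; |FK| = 28.40 ✓; ∠FKC = 114.7° ✓; |KC| = 22.70 ✓; ∠(KC, CQ) = 98.50° ✗; |CQ| = 9.600 ✓.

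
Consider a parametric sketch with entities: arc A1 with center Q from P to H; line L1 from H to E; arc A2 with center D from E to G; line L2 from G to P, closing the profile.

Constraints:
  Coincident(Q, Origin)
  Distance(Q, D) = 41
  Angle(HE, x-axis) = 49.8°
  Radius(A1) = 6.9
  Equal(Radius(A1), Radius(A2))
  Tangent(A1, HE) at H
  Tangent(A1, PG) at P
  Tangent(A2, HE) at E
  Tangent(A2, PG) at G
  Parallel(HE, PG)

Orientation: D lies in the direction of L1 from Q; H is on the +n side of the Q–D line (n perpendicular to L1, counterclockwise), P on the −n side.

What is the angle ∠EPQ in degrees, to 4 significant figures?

71.40°

The slot axis is L1's direction at 49.8°, so u = (cos 49.8°, sin 49.8°) = (0.6455, 0.7638) and n = (−sin 49.8°, cos 49.8°) = (-0.7638, 0.6455). Q is at the origin and D lies 41.0 along u from Q, so D = 41.0·u = (26.46, 31.32). Tangency of A1 to both parallel lines with radius 6.9 puts H and P at Q ± 6.9·n: H = (-5.270, 4.454), P = (5.270, -4.454). Equal radii place E and G the same way about D: E = D + 6.9·n = (21.19, 35.77), G = D − 6.9·n = (31.73, 26.86). Then cos ∠EPQ = PE·PQ / (|PE||PQ|), giving 71.40°.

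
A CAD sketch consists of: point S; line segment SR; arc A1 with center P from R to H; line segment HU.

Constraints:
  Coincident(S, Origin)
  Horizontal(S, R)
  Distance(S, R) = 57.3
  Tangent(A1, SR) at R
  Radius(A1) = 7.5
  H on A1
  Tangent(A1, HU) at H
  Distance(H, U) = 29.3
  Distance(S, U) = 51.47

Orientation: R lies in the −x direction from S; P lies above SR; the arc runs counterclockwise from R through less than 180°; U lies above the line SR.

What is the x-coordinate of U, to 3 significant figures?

-40.0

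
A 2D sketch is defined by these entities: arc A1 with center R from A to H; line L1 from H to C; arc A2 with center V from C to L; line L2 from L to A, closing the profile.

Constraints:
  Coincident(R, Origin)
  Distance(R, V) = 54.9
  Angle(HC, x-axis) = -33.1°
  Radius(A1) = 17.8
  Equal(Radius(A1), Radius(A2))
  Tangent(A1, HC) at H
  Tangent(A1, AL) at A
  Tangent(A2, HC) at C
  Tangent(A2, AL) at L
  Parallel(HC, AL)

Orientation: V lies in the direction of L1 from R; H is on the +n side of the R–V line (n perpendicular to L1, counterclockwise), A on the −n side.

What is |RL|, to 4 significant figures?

57.71

The slot axis is L1's direction at -33.1°, so u = (cos -33.1°, sin -33.1°) = (0.8377, -0.5461) and n = (−sin -33.1°, cos -33.1°) = (0.5461, 0.8377). R is at the origin and V lies 54.9 along u from R, so V = 54.9·u = (45.99, -29.98). Tangency of A1 to both parallel lines with radius 17.8 puts H and A at R ± 17.8·n: H = (9.721, 14.91), A = (-9.721, -14.91). Equal radii place C and L the same way about V: C = V + 17.8·n = (55.71, -15.07), L = V − 17.8·n = (36.27, -44.89). Then |RL| = |L − R| = 57.71.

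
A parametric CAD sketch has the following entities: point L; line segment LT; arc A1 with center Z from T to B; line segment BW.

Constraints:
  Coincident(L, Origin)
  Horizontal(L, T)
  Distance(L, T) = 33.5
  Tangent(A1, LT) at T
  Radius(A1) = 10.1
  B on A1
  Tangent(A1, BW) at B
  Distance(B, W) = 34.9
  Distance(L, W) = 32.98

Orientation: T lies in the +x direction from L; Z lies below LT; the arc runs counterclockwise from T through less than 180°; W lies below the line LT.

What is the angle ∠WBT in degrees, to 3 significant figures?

153°

L is at the origin; L and T share the same y with |LT| = 33.5 and T on the +x side, so T = (33.5, 0.00). A1 meets LT tangentially, so ZT is at right angles to LT, so Z = T + (0, -10.1) = (33.5, -10.1). Since ZB ⟂ BW (tangency), |ZW| = √(10.1² + 34.9²) = 36.3 regardless of where B sits on A1. So W lies on both circle(L, 32.98) and circle(Z, 36.3); the below-LT intersection is W = (4.98, -32.6). B is the foot of the tangent from W: B = (25.3, -4.22).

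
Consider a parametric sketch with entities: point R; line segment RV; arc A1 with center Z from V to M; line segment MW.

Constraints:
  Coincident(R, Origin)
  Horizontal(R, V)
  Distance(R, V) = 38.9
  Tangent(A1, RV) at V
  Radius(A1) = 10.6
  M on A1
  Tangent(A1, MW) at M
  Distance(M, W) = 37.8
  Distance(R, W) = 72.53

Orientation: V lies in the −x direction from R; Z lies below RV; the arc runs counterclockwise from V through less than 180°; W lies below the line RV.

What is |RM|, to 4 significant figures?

50.08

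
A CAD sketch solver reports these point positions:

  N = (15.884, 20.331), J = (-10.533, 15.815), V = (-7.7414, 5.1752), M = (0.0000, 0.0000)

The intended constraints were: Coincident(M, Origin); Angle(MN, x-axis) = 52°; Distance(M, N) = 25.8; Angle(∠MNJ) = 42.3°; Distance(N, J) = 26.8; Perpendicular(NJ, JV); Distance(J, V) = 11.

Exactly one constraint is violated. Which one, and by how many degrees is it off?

Perpendicular(NJ, JV) — off by 5.00°.

M = (0.00, 0.00) ✓; MN at 52.00° ✓; |MN| = 25.80 ✓; ∠MNJ = 42.30° ✓; |NJ| = 26.80 ✓; ∠(NJ, JV) = 95.00° ✗; |JV| = 11.00 ✓.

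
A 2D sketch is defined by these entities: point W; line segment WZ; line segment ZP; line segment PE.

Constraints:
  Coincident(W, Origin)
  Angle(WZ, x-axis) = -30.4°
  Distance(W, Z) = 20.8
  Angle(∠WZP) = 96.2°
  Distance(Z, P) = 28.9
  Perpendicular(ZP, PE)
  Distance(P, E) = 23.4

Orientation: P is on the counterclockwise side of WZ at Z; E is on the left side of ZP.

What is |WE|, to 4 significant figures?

31.27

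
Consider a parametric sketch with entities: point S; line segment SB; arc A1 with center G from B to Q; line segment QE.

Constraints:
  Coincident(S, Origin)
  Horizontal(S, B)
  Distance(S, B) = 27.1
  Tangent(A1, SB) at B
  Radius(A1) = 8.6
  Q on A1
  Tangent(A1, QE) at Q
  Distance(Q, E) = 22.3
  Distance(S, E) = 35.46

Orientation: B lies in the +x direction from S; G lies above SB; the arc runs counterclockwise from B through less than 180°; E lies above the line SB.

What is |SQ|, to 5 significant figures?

36.345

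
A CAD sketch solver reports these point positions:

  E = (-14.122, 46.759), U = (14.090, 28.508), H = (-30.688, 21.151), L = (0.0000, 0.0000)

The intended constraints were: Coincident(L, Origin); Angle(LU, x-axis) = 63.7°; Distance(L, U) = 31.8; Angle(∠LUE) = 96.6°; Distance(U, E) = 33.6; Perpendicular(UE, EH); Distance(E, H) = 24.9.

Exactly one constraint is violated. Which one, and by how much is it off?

Distance(E, H) = 24.9 — off by 5.60.

L = (0.00, 0.00) ✓; LU at 63.70° ✓; |LU| = 31.80 ✓; ∠LUE = 96.60° ✓; |UE| = 33.60 ✓; ∠(UE, EH) = 90.00° ✓; |EH| = 30.50 ✗.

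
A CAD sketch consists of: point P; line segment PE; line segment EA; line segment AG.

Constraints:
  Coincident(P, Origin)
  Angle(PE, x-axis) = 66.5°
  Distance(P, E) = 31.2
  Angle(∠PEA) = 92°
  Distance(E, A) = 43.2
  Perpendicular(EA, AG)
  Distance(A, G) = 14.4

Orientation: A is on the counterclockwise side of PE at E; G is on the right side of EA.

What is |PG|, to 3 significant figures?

63.6

P is at the origin; PE runs at 66.5° with length 31.2, so E = 31.2·(cos 66.5°, sin 66.5°) = (12.4, 28.6). ∠PEA = 92.0°, so EA runs at 66.5° + (180° − 92.0°) = 154° from the x-axis; with |EA| = 43.2, A = E + 43.2·(cos 154°, sin 154°) = (-26.6, 47.2). EA ⟂ AG; with |AG| = 14.4 on the right of EA, G = A + 14.4·(0.431, 0.903) = (-20.4, 60.2). Then |PG| = |G − P| = 63.6.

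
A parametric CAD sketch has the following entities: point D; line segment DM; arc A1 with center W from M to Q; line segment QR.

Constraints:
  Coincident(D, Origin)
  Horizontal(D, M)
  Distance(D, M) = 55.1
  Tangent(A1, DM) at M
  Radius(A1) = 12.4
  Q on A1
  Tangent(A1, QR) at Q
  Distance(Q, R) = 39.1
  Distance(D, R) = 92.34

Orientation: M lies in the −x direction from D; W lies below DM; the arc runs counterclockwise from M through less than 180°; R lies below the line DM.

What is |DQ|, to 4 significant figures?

67.07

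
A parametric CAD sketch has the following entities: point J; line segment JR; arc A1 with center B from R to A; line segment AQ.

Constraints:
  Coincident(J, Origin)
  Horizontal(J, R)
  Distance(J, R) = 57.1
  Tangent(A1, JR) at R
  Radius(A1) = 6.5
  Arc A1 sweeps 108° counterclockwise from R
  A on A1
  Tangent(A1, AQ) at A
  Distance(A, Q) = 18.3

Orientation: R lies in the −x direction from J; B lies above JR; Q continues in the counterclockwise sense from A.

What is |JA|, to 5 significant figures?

51.624

J is at the origin; JR is horizontal with |JR| = 57.1 and R on the −x side, so R = (-57.100, 0.0000). Since A1 is tangent to JR there, BR ⟂ JR, so B = R + (0, 6.5) = (-57.100, 6.5000). On A1, R sits at bearing -90° from B; a 108° counterclockwise sweep puts A at bearing 18°, so A = B + 6.5·(cos 18°, sin 18°) = (-50.918, 8.5086). Then |JA| = |A − J| = 51.624.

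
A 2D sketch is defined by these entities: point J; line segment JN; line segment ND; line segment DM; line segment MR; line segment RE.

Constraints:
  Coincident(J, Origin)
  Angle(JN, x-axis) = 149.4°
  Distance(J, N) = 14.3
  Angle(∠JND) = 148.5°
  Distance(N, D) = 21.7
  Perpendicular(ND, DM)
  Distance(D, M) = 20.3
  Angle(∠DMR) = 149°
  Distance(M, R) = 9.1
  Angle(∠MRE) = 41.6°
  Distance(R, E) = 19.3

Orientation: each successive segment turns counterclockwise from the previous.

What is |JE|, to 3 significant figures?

25.7

J is at the origin; JN runs at 149.4° with length 14.3, so N = (-12.3, 7.28). ∠JND = 148.5° gives ND at -179° from the x-axis; with |ND| = 21.7, D = (-34.0, 6.94). ND ⟂ DM, so DM runs at -89.1°; with |DM| = 20.3, M = (-33.7, -13.4). ∠DMR = 149.0° gives MR at -58.1° from the x-axis; with |MR| = 9.1, R = (-28.9, -21.1). ∠MRE = 41.6° gives RE at 80.3° from the x-axis; with |RE| = 19.3, E = (-25.6, -2.06). Then |JE| = |E − J| = 25.7.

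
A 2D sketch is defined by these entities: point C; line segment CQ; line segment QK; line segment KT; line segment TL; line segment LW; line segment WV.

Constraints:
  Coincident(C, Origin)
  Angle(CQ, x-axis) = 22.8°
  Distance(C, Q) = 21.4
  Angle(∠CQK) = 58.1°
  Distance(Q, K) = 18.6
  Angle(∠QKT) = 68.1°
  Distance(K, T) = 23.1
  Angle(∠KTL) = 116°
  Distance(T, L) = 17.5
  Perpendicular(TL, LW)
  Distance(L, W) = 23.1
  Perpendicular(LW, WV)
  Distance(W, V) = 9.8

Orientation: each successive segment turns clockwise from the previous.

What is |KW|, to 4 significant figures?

27.73

C is at the origin; CQ runs at 22.8° with length 21.4, so Q = (19.73, 8.293). ∠CQK = 58.1° gives QK at -99.10° from the x-axis; with |QK| = 18.6, K = (16.79, -10.07). ∠QKT = 68.1° gives KT at 149.0° from the x-axis; with |KT| = 23.1, T = (-3.014, 1.824). ∠KTL = 116.0° gives TL at 85.00° from the x-axis; with |TL| = 17.5, L = (-1.489, 19.26). TL ⟂ LW, so LW runs at -5.000°; with |LW| = 23.1, W = (21.52, 17.24). Then |KW| = |W − K| = 27.73.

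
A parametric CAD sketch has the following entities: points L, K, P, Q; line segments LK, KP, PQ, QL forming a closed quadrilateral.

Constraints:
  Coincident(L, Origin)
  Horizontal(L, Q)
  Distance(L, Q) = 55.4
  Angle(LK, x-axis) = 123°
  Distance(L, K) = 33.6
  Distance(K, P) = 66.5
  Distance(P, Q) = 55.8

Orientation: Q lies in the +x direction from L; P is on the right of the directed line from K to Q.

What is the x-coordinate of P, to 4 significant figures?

9.764

Checks: |KP| = 66.50 ✓; |PQ| = 55.80 ✓.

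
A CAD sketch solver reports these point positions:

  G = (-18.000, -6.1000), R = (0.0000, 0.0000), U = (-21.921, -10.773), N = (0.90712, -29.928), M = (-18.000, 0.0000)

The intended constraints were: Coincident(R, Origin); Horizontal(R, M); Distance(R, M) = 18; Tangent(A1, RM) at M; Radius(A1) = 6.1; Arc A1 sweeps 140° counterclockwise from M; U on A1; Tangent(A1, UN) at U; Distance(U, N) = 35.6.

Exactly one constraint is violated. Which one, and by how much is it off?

Distance(U, N) = 35.6 — off by 5.80.

R = (0.00, 0.00) ✓; R.y = 0.00, M.y = 0.00 ✓; |RM| = 18.00 ✓; ∠(GM, MR) = 90.00° ✓; |GM| = 6.100 ✓; bearing(G→U) − bearing(G→M) = 140.0° ✓; |GU| = 6.100 ✓; ∠(GU, UN) = 90.00° ✓; |UN| = 29.80 ✗.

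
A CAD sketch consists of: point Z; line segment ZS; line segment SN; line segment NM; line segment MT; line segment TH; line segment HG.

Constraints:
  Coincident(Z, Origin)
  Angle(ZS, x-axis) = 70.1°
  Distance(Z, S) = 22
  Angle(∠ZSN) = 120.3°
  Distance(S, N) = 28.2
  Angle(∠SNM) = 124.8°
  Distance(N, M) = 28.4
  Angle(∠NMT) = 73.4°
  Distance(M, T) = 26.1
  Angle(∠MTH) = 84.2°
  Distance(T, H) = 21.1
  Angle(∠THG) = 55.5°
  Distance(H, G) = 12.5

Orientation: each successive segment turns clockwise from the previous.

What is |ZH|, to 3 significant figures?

27.4

Z is at the origin; ZS runs at 70.1° with length 22.0, so S = (7.49, 20.7). ∠ZSN = 120.3° gives SN at 10.4° from the x-axis; with |SN| = 28.2, N = (35.2, 25.8). ∠SNM = 124.8° gives NM at -44.8° from the x-axis; with |NM| = 28.4, M = (55.4, 5.77). ∠NMT = 73.4° gives MT at -151° from the x-axis; with |MT| = 26.1, T = (32.5, -6.73). ∠MTH = 84.2° gives TH at 113° from the x-axis; with |TH| = 21.1, H = (24.3, 12.7). Then |ZH| = |H − Z| = 27.4.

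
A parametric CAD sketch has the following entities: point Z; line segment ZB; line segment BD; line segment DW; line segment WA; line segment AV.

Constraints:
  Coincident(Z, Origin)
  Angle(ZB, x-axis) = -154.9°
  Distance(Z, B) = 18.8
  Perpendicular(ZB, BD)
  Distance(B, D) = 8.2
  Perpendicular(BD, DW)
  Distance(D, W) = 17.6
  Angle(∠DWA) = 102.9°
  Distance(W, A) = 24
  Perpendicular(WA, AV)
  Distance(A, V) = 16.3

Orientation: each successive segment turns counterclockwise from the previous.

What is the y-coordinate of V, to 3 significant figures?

12.1

∠DWA = 102.9° gives WA at 102° from the x-axis; with |WA| = 24.0, A = (-2.68, 15.5). The perpendicularity gives AV at right angles to WA, so AV runs at -168°; with |AV| = 16.3, V = (-18.6, 12.1). So V.y = 12.1.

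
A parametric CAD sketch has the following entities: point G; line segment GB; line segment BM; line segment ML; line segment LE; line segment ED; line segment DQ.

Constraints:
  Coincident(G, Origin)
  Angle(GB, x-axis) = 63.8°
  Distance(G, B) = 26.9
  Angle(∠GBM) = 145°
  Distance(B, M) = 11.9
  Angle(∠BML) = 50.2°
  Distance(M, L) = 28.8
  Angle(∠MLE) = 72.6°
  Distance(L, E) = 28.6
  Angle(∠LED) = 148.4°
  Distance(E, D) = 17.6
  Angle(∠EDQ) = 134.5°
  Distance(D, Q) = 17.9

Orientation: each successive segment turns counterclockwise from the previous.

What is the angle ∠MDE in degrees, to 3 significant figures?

59.2°

∠MLE = 72.6° gives LE at -24.0° from the x-axis; with |LE| = 28.6, E = (17.1, 2.66). ∠LED = 148.4° gives ED at 7.60° from the x-axis; with |ED| = 17.6, D = (34.6, 4.99). Then cos ∠MDE = DM·DE / (|DM||DE|), giving 59.2°.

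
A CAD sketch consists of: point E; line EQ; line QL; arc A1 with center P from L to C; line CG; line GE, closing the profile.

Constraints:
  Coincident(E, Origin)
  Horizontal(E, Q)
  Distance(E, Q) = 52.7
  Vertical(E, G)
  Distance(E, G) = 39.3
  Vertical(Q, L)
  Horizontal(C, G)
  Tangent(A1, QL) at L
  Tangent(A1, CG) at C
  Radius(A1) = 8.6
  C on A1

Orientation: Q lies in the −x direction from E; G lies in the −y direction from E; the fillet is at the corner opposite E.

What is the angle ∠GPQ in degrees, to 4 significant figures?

116.7°

E is at the origin; EQ is horizontal with |EQ| = 52.7 and Q on the −x side, so Q = (-52.70, 0.000). E and G share the same x with |EG| = 39.3 and G on the −y side, so G = (0.000, -39.30). The virtual corner opposite E is at (-52.70, -39.30). The tangent condition forces PL to be normal to QL and the tangent condition forces PC to be normal to CG, with radius 8.6, so the center P sits 8.6 in from both sides at P = (-44.10, -30.70). Then cos ∠GPQ = PG·PQ / (|PG||PQ|), giving 116.7°.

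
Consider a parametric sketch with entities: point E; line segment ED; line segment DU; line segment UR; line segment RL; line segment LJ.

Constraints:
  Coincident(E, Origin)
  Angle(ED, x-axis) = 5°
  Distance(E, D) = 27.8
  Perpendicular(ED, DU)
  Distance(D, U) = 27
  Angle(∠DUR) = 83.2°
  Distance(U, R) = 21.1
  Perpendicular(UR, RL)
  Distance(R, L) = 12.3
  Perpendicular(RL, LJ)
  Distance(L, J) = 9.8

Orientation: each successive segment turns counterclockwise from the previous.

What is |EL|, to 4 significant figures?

14.83

E is at the origin; ED runs at 5.0° with length 27.8, so D = (27.69, 2.423). The perpendicularity gives DU at right angles to ED, so DU runs at 95.00°; with |DU| = 27.0, U = (25.34, 29.32). ∠DUR = 83.2° gives UR at -168.2° from the x-axis; with |UR| = 21.1, R = (4.687, 25.01). UR is perpendicular to RL, so RL runs at -78.20°; with |RL| = 12.3, L = (7.202, 12.97). Then |EL| = |L − E| = 14.83.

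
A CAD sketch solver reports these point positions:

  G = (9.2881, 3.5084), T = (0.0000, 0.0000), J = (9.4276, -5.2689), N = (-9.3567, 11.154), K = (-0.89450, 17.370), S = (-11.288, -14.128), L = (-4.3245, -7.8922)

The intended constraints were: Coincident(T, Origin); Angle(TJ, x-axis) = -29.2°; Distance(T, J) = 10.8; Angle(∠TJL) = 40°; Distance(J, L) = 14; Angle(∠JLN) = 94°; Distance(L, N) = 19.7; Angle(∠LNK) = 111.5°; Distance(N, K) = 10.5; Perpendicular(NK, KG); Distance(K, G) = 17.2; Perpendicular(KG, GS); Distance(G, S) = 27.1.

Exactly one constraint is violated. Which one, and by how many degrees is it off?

Perpendicular(KG, GS) — off by 4.30°.

T = (0.00, 0.00) ✓; TJ at -29.20° ✓; |TJ| = 10.80 ✓; ∠TJL = 40.00° ✓; |JL| = 14.00 ✓; ∠JLN = 94.00° ✓; |LN| = 19.70 ✓; ∠LNK = 111.5° ✓; |NK| = 10.50 ✓; ∠(NK, KG) = 90.00° ✓; |KG| = 17.20 ✓; ∠(KG, GS) = 85.70° ✗; |GS| = 27.10 ✓.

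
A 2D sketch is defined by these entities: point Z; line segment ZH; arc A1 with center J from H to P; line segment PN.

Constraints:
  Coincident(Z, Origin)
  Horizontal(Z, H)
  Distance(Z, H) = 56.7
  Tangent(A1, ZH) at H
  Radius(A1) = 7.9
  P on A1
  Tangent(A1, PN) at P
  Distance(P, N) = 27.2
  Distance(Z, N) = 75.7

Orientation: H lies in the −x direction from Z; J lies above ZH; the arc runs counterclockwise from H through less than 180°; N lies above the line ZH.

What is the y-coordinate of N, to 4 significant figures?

34.04

Z is at the origin; ZH is horizontal with |ZH| = 56.7 and H on the −x side, so H = (-56.70, 0.000). Tangency of A1 to ZH means the radius JH is perpendicular to ZH, so J = H + (0, 7.9) = (-56.70, 7.900). Since JP ⟂ PN (tangency), |JN| = √(7.9² + 27.2²) = 28.32 regardless of where P sits on A1. So N lies on both circle(Z, 75.7) and circle(J, 28.32); the above-ZH intersection is N = (-67.62, 34.04). P is the foot of the tangent from N: P = (-50.55, 12.86).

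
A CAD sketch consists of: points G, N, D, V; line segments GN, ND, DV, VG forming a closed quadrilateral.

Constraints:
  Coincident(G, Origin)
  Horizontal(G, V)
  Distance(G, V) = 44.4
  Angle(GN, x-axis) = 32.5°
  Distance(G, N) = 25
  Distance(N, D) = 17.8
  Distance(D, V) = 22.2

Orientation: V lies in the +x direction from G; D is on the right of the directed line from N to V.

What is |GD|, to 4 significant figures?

23.03

Checks: |GV| = 44.40 ✓; |GN| = 25.00 ✓; |ND| = 17.80 ✓; |DV| = 22.20 ✓.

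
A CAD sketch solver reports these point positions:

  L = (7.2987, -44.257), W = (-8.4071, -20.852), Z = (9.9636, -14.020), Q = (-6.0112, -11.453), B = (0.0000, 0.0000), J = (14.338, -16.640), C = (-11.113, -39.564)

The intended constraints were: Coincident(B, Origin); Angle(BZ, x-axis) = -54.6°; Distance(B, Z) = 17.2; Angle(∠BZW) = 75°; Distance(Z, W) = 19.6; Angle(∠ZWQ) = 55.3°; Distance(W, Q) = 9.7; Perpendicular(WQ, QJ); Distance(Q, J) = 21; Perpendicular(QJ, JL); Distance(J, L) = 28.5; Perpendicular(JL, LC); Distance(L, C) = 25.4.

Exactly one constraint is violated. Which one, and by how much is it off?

Distance(L, C) = 25.4 — off by 6.40.

B = (0.00, 0.00) ✓; BZ at -54.60° ✓; |BZ| = 17.20 ✓; ∠BZW = 75.00° ✓; |ZW| = 19.60 ✓; ∠ZWQ = 55.30° ✓; |WQ| = 9.700 ✓; ∠(WQ, QJ) = 90.00° ✓; |QJ| = 21.00 ✓; ∠(QJ, JL) = 90.00° ✓; |JL| = 28.50 ✓; ∠(JL, LC) = 90.00° ✓; |LC| = 19.00 ✗.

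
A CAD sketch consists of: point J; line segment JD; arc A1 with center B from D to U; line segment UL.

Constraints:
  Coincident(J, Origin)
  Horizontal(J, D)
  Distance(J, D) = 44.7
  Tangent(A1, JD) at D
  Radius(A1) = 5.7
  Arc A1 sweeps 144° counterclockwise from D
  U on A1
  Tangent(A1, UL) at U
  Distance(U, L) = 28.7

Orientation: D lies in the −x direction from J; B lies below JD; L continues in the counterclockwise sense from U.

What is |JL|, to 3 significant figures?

36.8

On A1, D sits at bearing 90° from B; a 144° counterclockwise sweep puts U at bearing 234°, so U = B + 5.7·(cos 234°, sin 234°) = (-48.1, -10.3). Tangency of A1 to UL means the radius BU is perpendicular to UL, so UL runs along (−sin 234°, cos 234°); with |UL| = 28.7, L = (-24.8, -27.2). Then |JL| = |L − J| = 36.8.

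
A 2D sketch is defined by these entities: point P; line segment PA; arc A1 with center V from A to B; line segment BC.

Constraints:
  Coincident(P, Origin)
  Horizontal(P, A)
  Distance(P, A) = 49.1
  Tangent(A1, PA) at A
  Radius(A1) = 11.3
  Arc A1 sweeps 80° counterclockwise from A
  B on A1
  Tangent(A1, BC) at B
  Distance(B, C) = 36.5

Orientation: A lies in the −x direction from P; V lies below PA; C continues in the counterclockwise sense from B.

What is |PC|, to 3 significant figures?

80.5

On A1, A sits at bearing 90° from V; an 80° counterclockwise sweep puts B at bearing 170°, so B = V + 11.3·(cos 170°, sin 170°) = (-60.2, -9.34). The tangent condition forces VB to be normal to BC, so BC runs along (−sin 170°, cos 170°); with |BC| = 36.5, C = (-66.6, -45.3). Then |PC| = |C − P| = 80.5.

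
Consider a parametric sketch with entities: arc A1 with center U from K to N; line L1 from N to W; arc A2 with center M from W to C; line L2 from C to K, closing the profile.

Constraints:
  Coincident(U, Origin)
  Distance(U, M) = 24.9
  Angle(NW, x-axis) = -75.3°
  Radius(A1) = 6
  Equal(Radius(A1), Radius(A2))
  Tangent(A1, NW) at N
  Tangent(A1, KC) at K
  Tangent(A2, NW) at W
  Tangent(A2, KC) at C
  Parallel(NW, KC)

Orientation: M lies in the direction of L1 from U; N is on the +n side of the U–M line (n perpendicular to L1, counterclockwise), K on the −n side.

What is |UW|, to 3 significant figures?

25.6

The slot axis is L1's direction at -75.3°, so u = (cos -75.3°, sin -75.3°) = (0.254, -0.967) and n = (−sin -75.3°, cos -75.3°) = (0.967, 0.254). U is at the origin and M lies 24.9 along u from U, so M = 24.9·u = (6.32, -24.1). Tangency of A1 to both parallel lines with radius 6.0 puts N and K at U ± 6.0·n: N = (5.80, 1.52), K = (-5.80, -1.52). Equal radii place W and C the same way about M: W = M + 6.0·n = (12.1, -22.6), C = M − 6.0·n = (0.515, -25.6). Then |UW| = |W − U| = 25.6.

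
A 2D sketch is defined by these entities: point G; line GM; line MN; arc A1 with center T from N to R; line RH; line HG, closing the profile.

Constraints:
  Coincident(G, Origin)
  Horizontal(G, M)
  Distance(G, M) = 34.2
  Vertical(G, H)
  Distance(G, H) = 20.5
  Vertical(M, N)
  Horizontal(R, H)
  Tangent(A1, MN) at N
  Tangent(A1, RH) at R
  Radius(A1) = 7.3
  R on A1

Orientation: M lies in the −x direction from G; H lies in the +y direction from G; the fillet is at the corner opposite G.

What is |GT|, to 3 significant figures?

30.0

G is at the origin; G and M share the same y with |GM| = 34.2 and M on the −x side, so M = (-34.2, 0.00). G and H share the same x with |GH| = 20.5 and H on the +y side, so H = (0.00, 20.5). The virtual corner opposite G is at (-34.2, 20.5). Since A1 is tangent to MN there, TN ⟂ MN and since A1 is tangent to RH there, TR ⟂ RH, with radius 7.3, so the center T sits 7.3 in from both sides at T = (-26.9, 13.2). Then |GT| = |T − G| = 30.0.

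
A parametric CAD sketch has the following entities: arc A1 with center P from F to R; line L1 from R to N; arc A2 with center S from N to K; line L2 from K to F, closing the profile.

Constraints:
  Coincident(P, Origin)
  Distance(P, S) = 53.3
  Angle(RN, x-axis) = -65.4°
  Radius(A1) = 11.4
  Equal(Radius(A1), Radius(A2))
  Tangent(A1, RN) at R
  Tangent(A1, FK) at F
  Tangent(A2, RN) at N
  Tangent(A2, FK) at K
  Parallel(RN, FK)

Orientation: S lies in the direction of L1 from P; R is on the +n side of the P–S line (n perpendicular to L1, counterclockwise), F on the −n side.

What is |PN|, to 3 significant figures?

54.5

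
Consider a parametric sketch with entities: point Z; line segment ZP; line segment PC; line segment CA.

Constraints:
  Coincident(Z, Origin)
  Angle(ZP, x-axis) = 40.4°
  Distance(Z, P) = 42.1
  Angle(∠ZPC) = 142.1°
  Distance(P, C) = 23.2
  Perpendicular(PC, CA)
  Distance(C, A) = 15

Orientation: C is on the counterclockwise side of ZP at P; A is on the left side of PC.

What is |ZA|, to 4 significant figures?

57.46

Z is at the origin; ZP runs at 40.4° with length 42.1, so P = 42.1·(cos 40.4°, sin 40.4°) = (32.06, 27.29). ∠ZPC = 142.1°, so PC runs at 40.4° + (180° − 142.1°) = 78.30° from the x-axis; with |PC| = 23.2, C = P + 23.2·(cos 78.30°, sin 78.30°) = (36.77, 50.00). PC ⟂ CA; with |CA| = 15.0 on the left of PC, A = C + 15.0·(-0.9792, 0.2028) = (22.08, 53.05). Then |ZA| = |A − Z| = 57.46.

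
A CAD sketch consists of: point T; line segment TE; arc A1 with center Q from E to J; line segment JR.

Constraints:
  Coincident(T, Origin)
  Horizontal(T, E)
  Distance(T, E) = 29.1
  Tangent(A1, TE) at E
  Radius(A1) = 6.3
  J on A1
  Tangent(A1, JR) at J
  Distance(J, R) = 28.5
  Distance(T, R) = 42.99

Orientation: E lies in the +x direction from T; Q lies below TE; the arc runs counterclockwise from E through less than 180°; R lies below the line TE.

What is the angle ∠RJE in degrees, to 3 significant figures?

133°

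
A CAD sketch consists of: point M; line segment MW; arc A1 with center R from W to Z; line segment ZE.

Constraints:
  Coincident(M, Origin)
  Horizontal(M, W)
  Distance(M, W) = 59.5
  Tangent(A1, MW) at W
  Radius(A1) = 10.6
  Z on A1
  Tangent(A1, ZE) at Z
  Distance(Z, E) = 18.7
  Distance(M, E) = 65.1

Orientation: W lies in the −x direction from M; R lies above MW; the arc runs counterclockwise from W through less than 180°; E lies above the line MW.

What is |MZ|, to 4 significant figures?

51.78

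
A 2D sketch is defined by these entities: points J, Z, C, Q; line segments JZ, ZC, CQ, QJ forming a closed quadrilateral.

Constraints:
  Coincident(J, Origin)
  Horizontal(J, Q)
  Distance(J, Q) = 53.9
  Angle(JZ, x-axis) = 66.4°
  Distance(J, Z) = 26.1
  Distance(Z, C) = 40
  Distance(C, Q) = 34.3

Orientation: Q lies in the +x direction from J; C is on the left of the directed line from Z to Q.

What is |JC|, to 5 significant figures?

59.760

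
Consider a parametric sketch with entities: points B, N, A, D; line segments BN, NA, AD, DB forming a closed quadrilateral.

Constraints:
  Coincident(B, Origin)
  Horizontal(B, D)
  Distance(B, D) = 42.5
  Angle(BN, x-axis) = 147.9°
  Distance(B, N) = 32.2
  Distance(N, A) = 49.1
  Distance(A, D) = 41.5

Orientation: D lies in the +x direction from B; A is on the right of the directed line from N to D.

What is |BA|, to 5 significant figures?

20.075

B is at the origin; B and D share the same y with |BD| = 42.5 and D in +x, so D = (42.5, 0). BN runs at 147.9° with |BN| = 32.2, so N = (-27.277, 17.111). A is determined by |NA| = 49.1 and |AD| = 41.5 together: it lies at the intersection of circle(N, 49.1) and circle(D, 41.5). With |ND| = 71.845, the foot of the radical line on ND is 40.714 from N and the perpendicular offset is √(49.1² − 40.714²) = 27.444. Taking the right-of-ND solution: A = (5.7293, -19.240).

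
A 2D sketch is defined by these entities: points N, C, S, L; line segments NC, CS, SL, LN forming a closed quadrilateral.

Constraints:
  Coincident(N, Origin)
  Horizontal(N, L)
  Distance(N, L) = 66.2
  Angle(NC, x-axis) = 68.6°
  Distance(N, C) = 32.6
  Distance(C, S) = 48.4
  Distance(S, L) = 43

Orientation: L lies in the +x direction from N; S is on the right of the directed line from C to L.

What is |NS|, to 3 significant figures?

30.7

Checks: |CS| = 48.40 ✓; |SL| = 43.00 ✓.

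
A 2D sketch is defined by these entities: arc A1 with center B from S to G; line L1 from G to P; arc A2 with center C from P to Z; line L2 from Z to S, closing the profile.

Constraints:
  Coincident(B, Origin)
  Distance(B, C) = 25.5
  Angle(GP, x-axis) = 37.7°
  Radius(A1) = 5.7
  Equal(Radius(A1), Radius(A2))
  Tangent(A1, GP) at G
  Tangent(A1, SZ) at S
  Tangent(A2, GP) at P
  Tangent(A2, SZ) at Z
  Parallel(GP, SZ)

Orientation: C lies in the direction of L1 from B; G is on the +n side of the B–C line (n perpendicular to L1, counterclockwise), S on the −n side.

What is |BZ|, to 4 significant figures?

26.13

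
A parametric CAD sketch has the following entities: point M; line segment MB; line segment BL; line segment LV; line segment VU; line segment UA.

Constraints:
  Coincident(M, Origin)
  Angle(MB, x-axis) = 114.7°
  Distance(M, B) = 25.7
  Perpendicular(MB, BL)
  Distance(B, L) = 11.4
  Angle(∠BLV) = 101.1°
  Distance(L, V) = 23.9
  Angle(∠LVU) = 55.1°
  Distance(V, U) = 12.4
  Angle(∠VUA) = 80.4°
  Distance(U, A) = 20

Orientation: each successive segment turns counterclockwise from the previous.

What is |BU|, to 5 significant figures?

19.027

∠BLV = 101.1° gives LV at -76.400° from the x-axis; with |LV| = 23.9, V = (-15.476, -4.6449). ∠LVU = 55.1° gives VU at 48.500° from the x-axis; with |VU| = 12.4, U = (-7.2598, 4.6422). Then |BU| = |U − B| = 19.027.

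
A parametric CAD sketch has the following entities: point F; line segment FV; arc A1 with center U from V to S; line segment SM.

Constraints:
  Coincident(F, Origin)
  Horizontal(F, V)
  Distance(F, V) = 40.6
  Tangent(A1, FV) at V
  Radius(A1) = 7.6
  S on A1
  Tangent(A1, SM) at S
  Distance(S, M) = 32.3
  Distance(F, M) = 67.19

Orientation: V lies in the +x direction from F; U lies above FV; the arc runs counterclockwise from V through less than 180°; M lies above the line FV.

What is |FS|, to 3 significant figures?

48.3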